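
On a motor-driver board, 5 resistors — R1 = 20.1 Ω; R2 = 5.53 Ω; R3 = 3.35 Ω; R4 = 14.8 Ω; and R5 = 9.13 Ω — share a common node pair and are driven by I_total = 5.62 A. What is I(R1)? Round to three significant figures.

I ≈ 0.396 A

ΣG = 1/20.1 + 1/5.53 + 1/3.35 + 1/14.8 + 1/9.13 = 0.7062.
R1 takes the fraction G_k/ΣG = 0.04975/0.7062 = 0.07045, so I = 5.62 × 0.07045 = 0.3959 A.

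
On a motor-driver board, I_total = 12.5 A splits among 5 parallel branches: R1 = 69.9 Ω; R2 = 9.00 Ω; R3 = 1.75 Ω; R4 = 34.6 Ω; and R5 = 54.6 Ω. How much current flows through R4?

I ≈ 0.486 A

Conductances: ΣG = 1/69.9 + 1/9.00 + 1/1.75 + 1/34.6 + 1/54.6 = 0.7441 (1/Ω).
By the current-divider rule, I = I_total · G_k/ΣG = 12.5 × 0.03884 = 0.4855 A.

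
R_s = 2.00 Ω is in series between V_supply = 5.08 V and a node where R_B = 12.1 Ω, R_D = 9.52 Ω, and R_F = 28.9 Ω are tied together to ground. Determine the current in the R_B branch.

Equivalent of the parallel group: R_p = 4.499 Ω.
Node voltage V_A = V_supply · R_p/(R_s + R_p) = 5.08 × 0.6922 = 3.517 V.
I(R_B) = V_A / R_B = 3.517/12.1 = 0.2906 A.
(Equivalently: I_total = 0.7817 A, then current-divider fraction G_k/ΣG = 0.3718.)

I ≈ 0.291 A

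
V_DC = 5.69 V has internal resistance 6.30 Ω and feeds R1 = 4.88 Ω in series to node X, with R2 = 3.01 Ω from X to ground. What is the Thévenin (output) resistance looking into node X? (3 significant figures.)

R1' = 6.30 + 4.88 = 11.18 Ω (source resistance + R1).
Zeroing V_DC shorts the top of R1' to ground, so R_th = R1' ‖ R2 = 2.372 Ω.

R_th ≈ 2.37 Ω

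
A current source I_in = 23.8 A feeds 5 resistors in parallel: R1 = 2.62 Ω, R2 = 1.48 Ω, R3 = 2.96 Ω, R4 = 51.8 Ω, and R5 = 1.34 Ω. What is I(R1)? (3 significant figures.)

Total conductance ΣG = 1/2.62 + 1/1.48 + 1/2.96 + 1/51.8 + 1/1.34 = 2.161 (units of 1/Ω).
R1 takes the fraction G_k/ΣG = 0.3817/2.161 = 0.1766, so I = 23.8 × 0.1766 = 4.204 A.

I ≈ 4.20 A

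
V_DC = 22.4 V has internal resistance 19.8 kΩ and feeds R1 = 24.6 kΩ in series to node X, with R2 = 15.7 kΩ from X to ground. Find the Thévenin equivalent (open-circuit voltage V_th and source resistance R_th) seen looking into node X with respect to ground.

V_th ≈ 5.85 V, R_th ≈ 11.6 kΩ

R1' = 19.8 + 24.6 = 44.40 kΩ (source resistance + R1).
Open-circuit (no load on X): V_th = V_DC · R2/(R1' + R2) = 22.4 × 15.7/(44.40 + 15.7) = 5.852 V.
Looking into X with the source shorted: R_th = R1'·R2/(R1'+R2) = 44.40 × 15.7/60.10 = 11.60 kΩ.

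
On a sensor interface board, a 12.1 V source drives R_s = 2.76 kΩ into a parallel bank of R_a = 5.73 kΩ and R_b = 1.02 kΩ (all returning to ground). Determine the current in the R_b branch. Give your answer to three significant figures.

I ≈ 2.83 mA

Combine the parallel branches: R_p = (1/5.73 + 1/1.02)⁻¹ = 0.8659 kΩ.
V_A = 12.1 × 0.8659/3.626 = 2.890 V.
Branch current I = V_A/R_b = 2.890/1.02 = 2.833 mA.
(Equivalently: I_total = 3.337 mA, then current-divider fraction G_k/ΣG = 0.8489.)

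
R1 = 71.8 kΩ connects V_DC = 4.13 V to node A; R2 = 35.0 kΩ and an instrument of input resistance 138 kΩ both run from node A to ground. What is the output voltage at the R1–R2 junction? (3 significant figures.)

The load sits in parallel with R2, giving an effective lower resistance R2' = R2·R_L/(R2+R_L) = 27.92 kΩ.
Now apply the divider: V_out = 4.13 × 0.2800 = 1.156 V.

V_out ≈ 1.16 V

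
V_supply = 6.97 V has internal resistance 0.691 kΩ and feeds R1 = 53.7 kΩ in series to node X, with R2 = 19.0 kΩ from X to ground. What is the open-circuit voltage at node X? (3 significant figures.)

V_th ≈ 1.80 V

R1' = 0.691 + 53.7 = 54.39 kΩ (source resistance + R1).
With X open, the divider is unloaded: V_th = 6.97 × 19.0/73.39 = 1.804 V.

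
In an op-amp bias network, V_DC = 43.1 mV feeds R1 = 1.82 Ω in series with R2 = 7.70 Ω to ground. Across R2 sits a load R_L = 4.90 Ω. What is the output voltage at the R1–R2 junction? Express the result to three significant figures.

V_out ≈ 26.8 mV

The load sits in parallel with R2, giving an effective lower resistance R2' = R2·R_L/(R2+R_L) = 2.994 Ω.
Then V_out = V_DC · R2'/(R1 + R2') = 43.1 × 2.994/4.814 = 26.81 mV.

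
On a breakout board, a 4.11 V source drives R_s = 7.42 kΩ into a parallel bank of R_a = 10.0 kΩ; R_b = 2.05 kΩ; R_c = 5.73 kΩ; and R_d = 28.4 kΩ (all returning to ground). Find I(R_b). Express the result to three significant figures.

I ≈ 0.290 mA

Parallel bank: R_p = 1/(1/10.0 + 1/2.05 + 1/5.73 + 1/28.4) = 1.254 kΩ.
V_A = 4.11 × 1.254/8.674 = 0.5941 V.
Branch current I = V_A/R_b = 0.5941/2.05 = 0.2898 mA.
(Equivalently: I_total = 0.4738 mA, then current-divider fraction G_k/ΣG = 0.6116.)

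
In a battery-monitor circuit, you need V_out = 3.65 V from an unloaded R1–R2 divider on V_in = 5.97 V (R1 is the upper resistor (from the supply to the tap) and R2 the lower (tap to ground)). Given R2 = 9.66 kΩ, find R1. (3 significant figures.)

The divider ratio is R2/(R1+R2) = 3.65/5.97 = 0.6114.
R1 = R2·(1/k − 1) = 9.66 × 0.6356 = 6.140 kΩ.

R1 ≈ 6.14 kΩ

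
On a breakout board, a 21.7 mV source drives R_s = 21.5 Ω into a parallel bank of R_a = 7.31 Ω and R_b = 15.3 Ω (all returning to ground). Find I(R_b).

I ≈ 0.265 mA

Equivalent of the parallel group: R_p = 4.947 Ω.
V_A by voltage divider: V_A = 21.7 × 4.947/(21.5 + 4.947) = 4.059 mV.
I(R_b) = V_A / R_b = 4.059/15.3 = 0.2653 mA.
(Check via current divider: I_total = 0.8205 mA; share G_k/ΣG = 0.3233 → same result.)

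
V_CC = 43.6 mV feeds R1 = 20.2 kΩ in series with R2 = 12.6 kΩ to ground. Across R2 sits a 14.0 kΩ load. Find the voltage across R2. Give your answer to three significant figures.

V_out ≈ 10.8 mV

R2 ‖ R_L = (12.6 × 14.0)/(12.6 + 14.0) = 6.632 kΩ.
Now apply the divider: V_out = 43.6 × 0.2472 = 10.78 mV.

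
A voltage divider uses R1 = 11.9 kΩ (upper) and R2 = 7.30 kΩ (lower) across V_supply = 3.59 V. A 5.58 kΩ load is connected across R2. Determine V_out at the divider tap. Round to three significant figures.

R2 ‖ R_L = (7.30 × 5.58)/(7.30 + 5.58) = 3.163 kΩ.
Then V_out = V_supply · R2'/(R1 + R2') = 3.59 × 3.163/15.06 = 0.7538 V.

V_out ≈ 0.754 V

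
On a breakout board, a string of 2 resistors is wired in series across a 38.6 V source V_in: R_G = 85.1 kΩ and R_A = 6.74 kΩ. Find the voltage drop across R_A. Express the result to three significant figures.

V ≈ 2.83 V

Series total: ΣR = 85.1 + 6.74 = 91.84 kΩ.
V = V_in · R/ΣR = 38.6 × 0.07339 = 2.833 V.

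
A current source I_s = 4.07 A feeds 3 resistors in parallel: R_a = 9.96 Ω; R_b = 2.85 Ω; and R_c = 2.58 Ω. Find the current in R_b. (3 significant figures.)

ΣG = 1/9.96 + 1/2.85 + 1/2.58 = 0.8389.
By the current-divider rule, I = I_s · G_k/ΣG = 4.07 × 0.4183 = 1.702 A.

I ≈ 1.70 A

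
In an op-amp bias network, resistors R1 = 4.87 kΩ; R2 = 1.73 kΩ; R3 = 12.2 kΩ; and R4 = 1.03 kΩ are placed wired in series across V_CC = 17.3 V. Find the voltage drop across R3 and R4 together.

ΣR = 4.87 + 1.73 + 12.2 + 1.03 = 19.83 kΩ.
R_{R3..R4} = 12.2 + 1.03 = 13.23 kΩ.
Voltage divider: V = V_CC · (13.23 / 19.83) = 17.3 × 0.6672 = 11.54 V.

V ≈ 11.5 V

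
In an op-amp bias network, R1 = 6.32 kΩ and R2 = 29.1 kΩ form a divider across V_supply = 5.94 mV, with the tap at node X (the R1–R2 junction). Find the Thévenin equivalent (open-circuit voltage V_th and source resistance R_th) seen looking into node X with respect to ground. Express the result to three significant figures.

V_th ≈ 4.88 mV, R_th ≈ 5.19 kΩ

With X open, the divider is unloaded: V_th = 5.94 × 29.1/35.42 = 4.880 mV.
Zeroing V_supply shorts the top of R1 to ground, so R_th = R1 ‖ R2 = 5.192 kΩ.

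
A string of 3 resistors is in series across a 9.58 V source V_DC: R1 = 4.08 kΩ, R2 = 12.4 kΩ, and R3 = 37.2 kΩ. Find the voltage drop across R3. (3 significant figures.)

Series total: ΣR = 4.08 + 12.4 + 37.2 = 53.68 kΩ.
V = V_DC · R/ΣR = 9.58 × 0.6930 = 6.639 V.

V ≈ 6.64 V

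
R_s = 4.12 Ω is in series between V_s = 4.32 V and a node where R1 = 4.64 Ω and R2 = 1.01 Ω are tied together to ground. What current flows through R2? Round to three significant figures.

I ≈ 0.717 A

Equivalent of the parallel group: R_p = 0.8295 Ω.
V_A by voltage divider: V_A = 4.32 × 0.8295/(4.12 + 0.8295) = 0.7240 V.
Branch current I = V_A/R2 = 0.7240/1.01 = 0.7168 A.
(Check via current divider: I_total = 0.8728 A; share G_k/ΣG = 0.8212 → same result.)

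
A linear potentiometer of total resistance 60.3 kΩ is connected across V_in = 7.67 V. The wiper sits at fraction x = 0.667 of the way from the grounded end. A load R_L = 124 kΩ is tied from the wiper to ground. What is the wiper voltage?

The pot divides into 20.08 kΩ above the wiper and 40.22 kΩ below.
(x·R_p) ‖ R_L = 30.37 kΩ.
Loaded-divider output: V_out = 7.67 × 0.6020 = 4.617 V.

V_out ≈ 4.62 V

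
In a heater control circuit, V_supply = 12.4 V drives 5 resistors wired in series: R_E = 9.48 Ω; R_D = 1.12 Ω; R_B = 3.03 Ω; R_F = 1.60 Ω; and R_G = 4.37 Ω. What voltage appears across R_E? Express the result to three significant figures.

Series total: ΣR = 9.48 + 1.12 + 3.03 + 1.60 + 4.37 = 19.60 Ω.
V = V_supply · R/ΣR = 12.4 × 0.4837 = 5.998 V.

V ≈ 6.00 V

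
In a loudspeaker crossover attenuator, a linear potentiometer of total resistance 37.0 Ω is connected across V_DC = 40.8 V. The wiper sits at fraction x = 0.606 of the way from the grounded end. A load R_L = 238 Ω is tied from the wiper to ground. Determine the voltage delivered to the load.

Split the track: R_lower = x·R_p = 22.42 Ω, R_upper = (1−x)·R_p = 14.58 Ω.
Lower segment in parallel with the load: 22.42 ‖ 238 = 20.49 Ω.
Then V_out = V_DC · 20.49/(14.58 + 20.49) = 23.84 V.

V_out ≈ 23.8 V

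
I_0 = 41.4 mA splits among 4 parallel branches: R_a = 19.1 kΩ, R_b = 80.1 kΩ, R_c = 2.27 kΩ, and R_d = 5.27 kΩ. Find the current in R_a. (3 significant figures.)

I ≈ 3.12 mA

ΣG = 1/19.1 + 1/80.1 + 1/2.27 + 1/5.27 = 0.6951.
By the current-divider rule, I = I_0 · G_k/ΣG = 41.4 × 0.07532 = 3.118 mA.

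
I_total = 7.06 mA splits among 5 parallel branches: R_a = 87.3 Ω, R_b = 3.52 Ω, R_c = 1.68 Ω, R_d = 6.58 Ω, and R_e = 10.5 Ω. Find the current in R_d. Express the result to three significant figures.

I ≈ 0.943 mA

Conductances: ΣG = 1/87.3 + 1/3.52 + 1/1.68 + 1/6.58 + 1/10.5 = 1.138 (1/Ω).
R_d takes the fraction G_k/ΣG = 0.1520/1.138 = 0.1335, so I = 7.06 × 0.1335 = 0.9428 mA.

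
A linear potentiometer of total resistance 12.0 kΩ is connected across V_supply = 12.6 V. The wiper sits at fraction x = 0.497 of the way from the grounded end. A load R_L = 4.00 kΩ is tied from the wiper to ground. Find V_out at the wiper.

V_out ≈ 3.58 V

The pot divides into 6.036 kΩ above the wiper and 5.964 kΩ below.
Lower segment in parallel with the load: 5.964 ‖ 4.00 = 2.394 kΩ.
Loaded-divider output: V_out = 12.6 × 0.2840 = 3.578 V.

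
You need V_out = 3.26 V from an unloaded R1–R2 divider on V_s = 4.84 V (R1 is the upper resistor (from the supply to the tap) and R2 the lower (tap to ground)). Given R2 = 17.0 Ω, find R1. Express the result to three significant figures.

R1 ≈ 8.24 Ω

Required fraction k = V_out/V_s = 0.6736.
R1 = R2·(1/k − 1) = 17.0 × 0.4847 = 8.239 Ω.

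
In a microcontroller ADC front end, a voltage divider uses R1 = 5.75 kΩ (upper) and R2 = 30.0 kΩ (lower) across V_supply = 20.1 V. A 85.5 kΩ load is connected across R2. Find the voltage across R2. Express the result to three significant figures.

First combine the lower leg with the load: R2 ‖ R_L = 22.21 kΩ.
Voltage divider with the loaded lower leg: V_out = 20.1 × 22.21/(5.75 + 22.21) = 20.1 × 0.7943 = 15.97 V.
(Unloaded it would be 16.9 V; the load pulls it down.)

V_out ≈ 16.0 V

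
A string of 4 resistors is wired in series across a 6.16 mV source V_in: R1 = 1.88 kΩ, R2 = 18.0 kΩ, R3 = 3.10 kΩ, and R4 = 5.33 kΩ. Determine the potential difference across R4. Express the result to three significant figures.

ΣR = 1.88 + 18.0 + 3.10 + 5.33 = 28.31 kΩ.
Voltage divider: V = V_in · (5.330 / 28.31) = 6.16 × 0.1883 = 1.160 mV.

V ≈ 1.16 mV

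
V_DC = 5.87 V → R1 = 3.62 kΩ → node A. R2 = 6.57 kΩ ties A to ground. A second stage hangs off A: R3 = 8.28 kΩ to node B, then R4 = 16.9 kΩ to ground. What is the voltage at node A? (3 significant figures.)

V_A ≈ 3.46 V

Node A sees R2 in parallel with the series input of stage 2, R3 + R4 = 25.18 kΩ.
R2 ‖ (R3+R4) = 5.210 kΩ.
First divider: V_A = V_DC · 5.210/(3.62 + 5.210) = 3.464 V.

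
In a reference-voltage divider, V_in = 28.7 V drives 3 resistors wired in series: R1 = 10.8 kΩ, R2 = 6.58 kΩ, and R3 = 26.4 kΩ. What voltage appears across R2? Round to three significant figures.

ΣR = 10.8 + 6.58 + 26.4 = 43.78 kΩ.
By the voltage-divider rule, V = 28.7 × 6.580/43.78 = 4.314 V.

V ≈ 4.31 V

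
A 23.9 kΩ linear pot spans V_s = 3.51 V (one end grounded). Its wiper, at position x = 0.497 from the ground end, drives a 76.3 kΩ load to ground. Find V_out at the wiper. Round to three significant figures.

The pot divides into 12.02 kΩ above the wiper and 11.88 kΩ below.
Lower segment in parallel with the load: 11.88 ‖ 76.3 = 10.28 kΩ.
Loaded-divider output: V_out = 3.51 × 0.4609 = 1.618 V.

V_out ≈ 1.62 V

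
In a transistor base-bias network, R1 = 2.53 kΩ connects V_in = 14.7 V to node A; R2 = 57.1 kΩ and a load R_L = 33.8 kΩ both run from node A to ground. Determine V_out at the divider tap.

The load sits in parallel with R2, giving an effective lower resistance R2' = R2·R_L/(R2+R_L) = 21.23 kΩ.
Voltage divider with the loaded lower leg: V_out = 14.7 × 21.23/(2.53 + 21.23) = 14.7 × 0.8935 = 13.13 V.
(Unloaded it would be 14.1 V; the load pulls it down.)

V_out ≈ 13.1 V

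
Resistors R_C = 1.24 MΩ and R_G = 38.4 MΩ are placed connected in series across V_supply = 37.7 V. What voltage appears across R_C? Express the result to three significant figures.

V ≈ 1.18 V

Series total: ΣR = 1.24 + 38.4 = 39.64 MΩ.
Voltage divider: V = V_supply · (1.240 / 39.64) = 37.7 × 0.03128 = 1.179 V.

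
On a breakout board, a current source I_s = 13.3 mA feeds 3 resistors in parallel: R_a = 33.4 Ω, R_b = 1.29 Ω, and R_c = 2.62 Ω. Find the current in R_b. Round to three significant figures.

Total conductance ΣG = 1/33.4 + 1/1.29 + 1/2.62 = 1.187 (units of 1/Ω).
R_b takes the fraction G_k/ΣG = 0.7752/1.187 = 0.6532, so I = 13.3 × 0.6532 = 8.687 mA.

I ≈ 8.69 mA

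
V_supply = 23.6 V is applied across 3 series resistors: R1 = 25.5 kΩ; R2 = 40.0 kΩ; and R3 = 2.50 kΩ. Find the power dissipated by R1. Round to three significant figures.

Series current I = V_supply/ΣR = 23.6/68.00 = 0.3471 mA.
P(R1) = I²·R1 = (0.3471)² × 25.5 = 3.071 mW.

P ≈ 3.07 mW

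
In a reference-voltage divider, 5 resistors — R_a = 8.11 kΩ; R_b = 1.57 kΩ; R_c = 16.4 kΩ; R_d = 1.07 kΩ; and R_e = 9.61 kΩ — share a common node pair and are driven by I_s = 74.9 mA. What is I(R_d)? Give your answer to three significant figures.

Conductances: ΣG = 1/8.11 + 1/1.57 + 1/16.4 + 1/1.07 + 1/9.61 = 1.860 (1/kΩ).
Current divider: I(R_d) = I_s · G_k/ΣG = 74.9 × (0.9346/1.860) = 74.9 × 0.5025 = 37.64 mA.

I ≈ 37.6 mA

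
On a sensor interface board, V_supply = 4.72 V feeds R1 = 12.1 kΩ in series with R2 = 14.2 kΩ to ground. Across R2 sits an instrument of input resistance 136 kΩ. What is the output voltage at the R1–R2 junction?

First combine the lower leg with the load: R2 ‖ R_L = 12.86 kΩ.
Now apply the divider: V_out = 4.72 × 0.5152 = 2.432 V.
(Unloaded it would be 2.55 V; the load pulls it down.)

V_out ≈ 2.43 V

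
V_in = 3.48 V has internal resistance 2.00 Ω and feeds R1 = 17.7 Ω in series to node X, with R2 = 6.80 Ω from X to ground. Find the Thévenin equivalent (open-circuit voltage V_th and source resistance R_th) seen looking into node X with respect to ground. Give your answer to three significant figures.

V_th ≈ 0.893 V, R_th ≈ 5.06 Ω

R1' = 2.00 + 17.7 = 19.70 Ω (source resistance + R1).
With X open, the divider is unloaded: V_th = 3.48 × 6.80/26.50 = 0.8930 V.
Looking into X with the source shorted: R_th = R1'·R2/(R1'+R2) = 19.70 × 6.80/26.50 = 5.055 Ω.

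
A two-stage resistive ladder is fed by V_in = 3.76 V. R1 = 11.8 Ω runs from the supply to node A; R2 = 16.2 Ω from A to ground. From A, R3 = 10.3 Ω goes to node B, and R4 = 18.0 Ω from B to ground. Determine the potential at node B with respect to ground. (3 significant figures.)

Looking into the second stage from A: R3 + R4 = 28.30 Ω appears in parallel with R2.
Effective lower resistance at A: R2 ‖ 28.30 = 10.30 Ω.
First divider: V_A = V_in · 10.30/(11.8 + 10.30) = 1.753 V.
Then the unloaded second divider: V_B = V_A × R4/(R3+R4) = 1.753 × 0.6360 = 1.115 V.

V_B ≈ 1.11 V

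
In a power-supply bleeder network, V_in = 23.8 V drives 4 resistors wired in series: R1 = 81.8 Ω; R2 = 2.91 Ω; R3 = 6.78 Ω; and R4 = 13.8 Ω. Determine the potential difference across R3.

V ≈ 1.53 V

Total series resistance ΣR = 81.8 + 2.91 + 6.78 + 13.8 = 105.3 Ω.
By the voltage-divider rule, V = 23.8 × 6.780/105.3 = 1.533 V.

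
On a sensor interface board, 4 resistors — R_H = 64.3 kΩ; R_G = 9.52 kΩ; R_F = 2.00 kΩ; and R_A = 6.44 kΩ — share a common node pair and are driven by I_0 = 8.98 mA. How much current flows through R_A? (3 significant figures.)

Total conductance ΣG = 1/64.3 + 1/9.52 + 1/2.00 + 1/6.44 = 0.7759 (units of 1/kΩ).
Current divider: I(R_A) = I_0 · G_k/ΣG = 8.98 × (0.1553/0.7759) = 8.98 × 0.2001 = 1.797 mA.

I ≈ 1.80 mA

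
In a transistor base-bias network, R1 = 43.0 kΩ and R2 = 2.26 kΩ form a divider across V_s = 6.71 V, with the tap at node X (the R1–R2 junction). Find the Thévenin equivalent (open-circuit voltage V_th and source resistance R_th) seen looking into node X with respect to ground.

V_th ≈ 0.335 V, R_th ≈ 2.15 kΩ

With X open, the divider is unloaded: V_th = 6.71 × 2.26/45.26 = 0.3351 V.
With V_s suppressed (replaced by a short), R_th = R1 ‖ R2 = (43.00 × 2.26)/(43.00 + 2.26) = 2.147 kΩ.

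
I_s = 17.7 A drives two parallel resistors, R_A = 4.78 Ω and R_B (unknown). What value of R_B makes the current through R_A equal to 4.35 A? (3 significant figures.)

R_B ≈ 1.56 Ω

The fraction through R_A equals R_B/(R_A+R_B).
4.35/17.7 = R_B/(R_A + R_B) → R_B = R_A · (0.2458)/(1 − 0.2458) = 4.78 × 0.3258 = 1.558 Ω.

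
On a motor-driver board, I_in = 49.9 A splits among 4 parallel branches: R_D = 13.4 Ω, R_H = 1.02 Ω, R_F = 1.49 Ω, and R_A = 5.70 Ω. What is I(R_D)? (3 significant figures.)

I ≈ 1.96 A

Conductances: ΣG = 1/13.4 + 1/1.02 + 1/1.49 + 1/5.70 = 1.902 (1/Ω).
Current divider: I(R_D) = I_in · G_k/ΣG = 49.9 × (0.07463/1.902) = 49.9 × 0.03924 = 1.958 A.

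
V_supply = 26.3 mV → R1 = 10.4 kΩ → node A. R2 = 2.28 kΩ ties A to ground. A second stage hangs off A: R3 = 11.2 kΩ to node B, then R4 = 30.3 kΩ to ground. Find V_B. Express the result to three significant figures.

The second stage (R3 + R4 = 41.50 kΩ) loads node A in parallel with R2.
R2 ‖ (R3+R4) = 2.161 kΩ.
V_A = 26.3 × 2.161/(10.4 + 2.161) = 4.525 mV.
Then the unloaded second divider: V_B = V_A × R4/(R3+R4) = 4.525 × 0.7301 = 3.304 mV.

V_B ≈ 3.30 mV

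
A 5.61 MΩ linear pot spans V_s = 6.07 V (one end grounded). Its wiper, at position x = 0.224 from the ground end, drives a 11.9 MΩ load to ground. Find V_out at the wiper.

V_out ≈ 1.26 V

The pot divides into 4.353 MΩ above the wiper and 1.257 MΩ below.
Lower segment in parallel with the load: 1.257 ‖ 11.9 = 1.137 MΩ.
Loaded-divider output: V_out = 6.07 × 0.2070 = 1.257 V.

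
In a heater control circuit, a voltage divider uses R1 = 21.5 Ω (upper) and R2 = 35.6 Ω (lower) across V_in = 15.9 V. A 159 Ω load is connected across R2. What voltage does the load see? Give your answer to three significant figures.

V_out ≈ 9.14 V

First combine the lower leg with the load: R2 ‖ R_L = 29.09 Ω.
Voltage divider with the loaded lower leg: V_out = 15.9 × 29.09/(21.5 + 29.09) = 15.9 × 0.5750 = 9.142 V.
(Unloaded it would be 9.91 V; the load pulls it down.)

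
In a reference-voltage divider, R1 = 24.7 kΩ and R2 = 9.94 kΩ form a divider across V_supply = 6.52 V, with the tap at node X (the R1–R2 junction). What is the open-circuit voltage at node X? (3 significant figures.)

V_th ≈ 1.87 V

With X open, the divider is unloaded: V_th = 6.52 × 9.94/34.64 = 1.871 V.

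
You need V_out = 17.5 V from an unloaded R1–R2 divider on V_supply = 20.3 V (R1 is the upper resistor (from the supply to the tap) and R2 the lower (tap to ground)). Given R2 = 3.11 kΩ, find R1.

R1 ≈ 0.498 kΩ

Required fraction k = V_out/V_supply = 0.8621.
So R1 = R2 · (V_supply/V_out − 1) = 3.11 × (20.3/17.5 − 1) = 3.11 × 0.1600 = 0.4976 kΩ.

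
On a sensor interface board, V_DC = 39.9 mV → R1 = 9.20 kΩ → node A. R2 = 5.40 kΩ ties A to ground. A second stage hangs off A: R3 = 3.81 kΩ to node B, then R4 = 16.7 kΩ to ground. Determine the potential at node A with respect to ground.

Looking into the second stage from A: R3 + R4 = 20.51 kΩ appears in parallel with R2.
Effective lower resistance at A: R2 ‖ 20.51 = 4.275 kΩ.
So V_A = 39.9 × 0.3172 = 12.66 mV.

V_A ≈ 12.7 mV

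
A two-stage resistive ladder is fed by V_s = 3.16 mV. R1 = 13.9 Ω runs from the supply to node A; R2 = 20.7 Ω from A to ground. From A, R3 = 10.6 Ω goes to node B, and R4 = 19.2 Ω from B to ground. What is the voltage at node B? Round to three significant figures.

V_B ≈ 0.952 mV

Node A sees R2 in parallel with the series input of stage 2, R3 + R4 = 29.80 Ω.
Effective lower resistance at A: R2 ‖ 29.80 = 12.22 Ω.
V_A = 3.16 × 12.22/(13.9 + 12.22) = 1.478 mV.
V_B = V_A × 0.6443 = 0.9523 mV.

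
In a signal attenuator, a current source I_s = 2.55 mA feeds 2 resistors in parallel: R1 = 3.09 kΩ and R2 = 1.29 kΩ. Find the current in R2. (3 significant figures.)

I ≈ 1.80 mA

With just two branches, the current splits inversely with resistance.
I(R2) = 2.55 × 3.09/(3.09 + 1.29) = 2.55 × 0.7055 = 1.799 mA.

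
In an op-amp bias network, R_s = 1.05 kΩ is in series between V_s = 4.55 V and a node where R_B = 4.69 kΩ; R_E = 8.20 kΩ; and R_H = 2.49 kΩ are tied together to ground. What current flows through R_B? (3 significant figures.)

I ≈ 0.547 mA

Parallel bank: R_p = 1/(1/4.69 + 1/8.20 + 1/2.49) = 1.357 kΩ.
V_A = 4.55 × 1.357/2.407 = 2.565 V.
Branch current I = V_A/R_B = 2.565/4.69 = 0.5470 mA.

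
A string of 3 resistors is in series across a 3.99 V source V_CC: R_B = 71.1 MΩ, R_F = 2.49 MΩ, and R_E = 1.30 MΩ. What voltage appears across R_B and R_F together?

ΣR = 71.1 + 2.49 + 1.30 = 74.89 MΩ.
R_{R_B..R_F} = 71.1 + 2.49 = 73.59 MΩ.
By the voltage-divider rule, V = 3.99 × 73.59/74.89 = 3.921 V.

V ≈ 3.92 V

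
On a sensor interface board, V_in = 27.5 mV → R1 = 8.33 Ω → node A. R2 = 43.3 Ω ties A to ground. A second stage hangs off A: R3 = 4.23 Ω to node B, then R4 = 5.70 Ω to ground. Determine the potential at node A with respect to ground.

The second stage (R3 + R4 = 9.930 Ω) loads node A in parallel with R2.
R2 ‖ (R3+R4) = 8.078 Ω.
First divider: V_A = V_in · 8.078/(8.33 + 8.078) = 13.54 mV.

V_A ≈ 13.5 mV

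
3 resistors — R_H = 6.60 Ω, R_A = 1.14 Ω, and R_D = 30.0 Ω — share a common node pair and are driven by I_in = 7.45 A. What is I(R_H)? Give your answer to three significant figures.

Total conductance ΣG = 1/6.60 + 1/1.14 + 1/30.0 = 1.062 (units of 1/Ω).
Current divider: I(R_H) = I_in · G_k/ΣG = 7.45 × (0.1515/1.062) = 7.45 × 0.1427 = 1.063 A.

I ≈ 1.06 A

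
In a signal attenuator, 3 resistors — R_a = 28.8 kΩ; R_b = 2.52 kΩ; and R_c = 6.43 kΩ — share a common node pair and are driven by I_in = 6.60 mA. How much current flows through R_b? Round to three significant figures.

I ≈ 4.46 mA

Conductances: ΣG = 1/28.8 + 1/2.52 + 1/6.43 = 0.5871 (1/kΩ).
By the current-divider rule, I = I_in · G_k/ΣG = 6.60 × 0.6759 = 4.461 mA.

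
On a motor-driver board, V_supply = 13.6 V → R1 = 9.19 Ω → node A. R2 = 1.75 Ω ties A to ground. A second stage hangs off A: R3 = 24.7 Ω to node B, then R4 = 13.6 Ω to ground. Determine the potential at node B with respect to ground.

V_B ≈ 0.744 V

Node A sees R2 in parallel with the series input of stage 2, R3 + R4 = 38.30 Ω.
R2 ‖ (R3+R4) = 1.674 Ω.
So V_A = 13.6 × 0.1541 = 2.095 V.
Then the unloaded second divider: V_B = V_A × R4/(R3+R4) = 2.095 × 0.3551 = 0.7439 V.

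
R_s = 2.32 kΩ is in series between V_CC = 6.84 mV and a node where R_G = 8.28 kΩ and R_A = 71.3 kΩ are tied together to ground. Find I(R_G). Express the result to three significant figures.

I ≈ 0.629 µA

Combine the parallel branches: R_p = (1/8.28 + 1/71.3)⁻¹ = 7.418 kΩ.
V_A = 6.84 × 7.418/9.738 = 5.211 mV.
I(R_G) = V_A / R_G = 5.211/8.28 = 0.6293 µA.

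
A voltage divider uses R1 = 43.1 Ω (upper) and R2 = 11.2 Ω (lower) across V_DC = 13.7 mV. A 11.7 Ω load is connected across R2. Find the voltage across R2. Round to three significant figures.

R2 ‖ R_L = (11.2 × 11.7)/(11.2 + 11.7) = 5.722 Ω.
Now apply the divider: V_out = 13.7 × 0.1172 = 1.606 mV.
(Unloaded it would be 2.83 mV; the load pulls it down.)

V_out ≈ 1.61 mV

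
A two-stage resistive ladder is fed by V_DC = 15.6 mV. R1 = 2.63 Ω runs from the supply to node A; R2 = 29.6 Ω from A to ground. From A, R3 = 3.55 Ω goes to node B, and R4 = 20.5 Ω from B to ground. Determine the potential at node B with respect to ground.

V_B ≈ 11.1 mV

Node A sees R2 in parallel with the series input of stage 2, R3 + R4 = 24.05 Ω.
R2 ‖ (R3+R4) = 13.27 Ω.
So V_A = 15.6 × 0.8346 = 13.02 mV.
Stage 2 is unloaded, so V_B = V_A · R4/(R3+R4) = 13.02 × 20.5/24.05 = 11.10 mV.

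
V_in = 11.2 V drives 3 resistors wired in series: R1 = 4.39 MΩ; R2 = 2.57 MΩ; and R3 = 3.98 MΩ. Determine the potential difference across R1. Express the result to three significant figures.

Series total: ΣR = 4.39 + 2.57 + 3.98 = 10.94 MΩ.
Voltage divider: V = V_in · (4.390 / 10.94) = 11.2 × 0.4013 = 4.494 V.

V ≈ 4.49 V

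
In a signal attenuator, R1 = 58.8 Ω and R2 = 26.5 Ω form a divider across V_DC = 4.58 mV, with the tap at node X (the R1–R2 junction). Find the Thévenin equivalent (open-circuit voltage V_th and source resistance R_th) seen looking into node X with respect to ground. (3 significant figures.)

With X open, the divider is unloaded: V_th = 4.58 × 26.5/85.30 = 1.423 mV.
Looking into X with the source shorted: R_th = R1·R2/(R1+R2) = 58.80 × 26.5/85.30 = 18.27 Ω.

V_th ≈ 1.42 mV, R_th ≈ 18.3 Ω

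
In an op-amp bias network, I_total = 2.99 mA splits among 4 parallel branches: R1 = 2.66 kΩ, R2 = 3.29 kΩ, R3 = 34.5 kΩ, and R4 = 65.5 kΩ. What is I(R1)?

I ≈ 1.55 mA

Conductances: ΣG = 1/2.66 + 1/3.29 + 1/34.5 + 1/65.5 = 0.7241 (1/kΩ).
Current divider: I(R1) = I_total · G_k/ΣG = 2.99 × (0.3759/0.7241) = 2.99 × 0.5192 = 1.552 mA.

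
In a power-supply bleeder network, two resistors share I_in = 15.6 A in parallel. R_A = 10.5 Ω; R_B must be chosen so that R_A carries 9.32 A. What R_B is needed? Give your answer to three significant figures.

R_B ≈ 15.6 Ω

Two-branch current divider: I_A = I_in · R_B/(R_A + R_B).
With f = 0.5974, R_B = R_A · f/(1−f) = 10.5 × 1.484 = 15.58 Ω.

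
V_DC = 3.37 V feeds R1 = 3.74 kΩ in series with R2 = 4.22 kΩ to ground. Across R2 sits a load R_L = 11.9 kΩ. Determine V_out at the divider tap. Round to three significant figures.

R2 ‖ R_L = (4.22 × 11.9)/(4.22 + 11.9) = 3.115 kΩ.
Now apply the divider: V_out = 3.37 × 0.4544 = 1.531 V.

V_out ≈ 1.53 V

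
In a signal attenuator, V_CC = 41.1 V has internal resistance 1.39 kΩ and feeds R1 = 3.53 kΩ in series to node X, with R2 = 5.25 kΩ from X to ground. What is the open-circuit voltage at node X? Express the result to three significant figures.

R1' = 1.39 + 3.53 = 4.920 kΩ (source resistance + R1).
With X open, the divider is unloaded: V_th = 41.1 × 5.25/10.17 = 21.22 V.

V_th ≈ 21.2 V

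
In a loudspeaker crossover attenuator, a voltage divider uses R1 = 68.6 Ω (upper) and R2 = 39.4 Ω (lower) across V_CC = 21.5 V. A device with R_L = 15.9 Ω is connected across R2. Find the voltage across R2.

First combine the lower leg with the load: R2 ‖ R_L = 11.33 Ω.
Voltage divider with the loaded lower leg: V_out = 21.5 × 11.33/(68.6 + 11.33) = 21.5 × 0.1417 = 3.047 V.

V_out ≈ 3.05 V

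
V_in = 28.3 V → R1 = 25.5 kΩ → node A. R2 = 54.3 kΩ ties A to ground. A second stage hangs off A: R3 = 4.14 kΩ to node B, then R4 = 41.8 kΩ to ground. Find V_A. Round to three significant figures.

Node A sees R2 in parallel with the series input of stage 2, R3 + R4 = 45.94 kΩ.
Effective lower resistance at A: R2 ‖ 45.94 = 24.89 kΩ.
First divider: V_A = V_in · 24.89/(25.5 + 24.89) = 13.98 V.

V_A ≈ 14.0 V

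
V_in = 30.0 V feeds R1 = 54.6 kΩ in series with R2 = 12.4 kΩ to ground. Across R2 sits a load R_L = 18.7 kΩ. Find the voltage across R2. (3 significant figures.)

V_out ≈ 3.60 V

R2 ‖ R_L = (12.4 × 18.7)/(12.4 + 18.7) = 7.456 kΩ.
Voltage divider with the loaded lower leg: V_out = 30.0 × 7.456/(54.6 + 7.456) = 30.0 × 0.1201 = 3.604 V.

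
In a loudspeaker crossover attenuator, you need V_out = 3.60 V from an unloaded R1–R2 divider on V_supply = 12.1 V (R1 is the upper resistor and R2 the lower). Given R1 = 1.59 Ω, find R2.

The divider ratio is R2/(R1+R2) = 3.60/12.1 = 0.2975.
R2 = R1 · 0.2975/(1 − 0.2975) = 0.6734 Ω.

R2 ≈ 0.673 Ω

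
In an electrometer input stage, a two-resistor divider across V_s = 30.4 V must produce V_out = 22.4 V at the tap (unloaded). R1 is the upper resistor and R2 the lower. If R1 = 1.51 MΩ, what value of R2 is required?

V_out/V_s = R2/(R1+R2) = 0.7368.
So R2 = R1 · V_out/(V_s − V_out) = 1.51 × 22.4/(30.4 − 22.4) = 1.51 × 2.800 = 4.228 MΩ.

R2 ≈ 4.23 MΩ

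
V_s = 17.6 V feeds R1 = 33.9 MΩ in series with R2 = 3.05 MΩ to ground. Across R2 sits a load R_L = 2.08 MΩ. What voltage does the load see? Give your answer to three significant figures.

The load sits in parallel with R2, giving an effective lower resistance R2' = R2·R_L/(R2+R_L) = 1.237 MΩ.
Now apply the divider: V_out = 17.6 × 0.03520 = 0.6194 V.

V_out ≈ 0.619 V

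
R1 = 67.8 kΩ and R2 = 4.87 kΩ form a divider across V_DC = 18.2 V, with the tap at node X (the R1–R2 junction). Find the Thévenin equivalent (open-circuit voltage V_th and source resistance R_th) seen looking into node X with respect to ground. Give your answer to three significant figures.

V_th ≈ 1.22 V, R_th ≈ 4.54 kΩ

V_th is the unloaded tap voltage: V_DC · R2/(R1+R2) = 18.2 × 0.06702 = 1.220 V.
Looking into X with the source shorted: R_th = R1·R2/(R1+R2) = 67.80 × 4.87/72.67 = 4.544 kΩ.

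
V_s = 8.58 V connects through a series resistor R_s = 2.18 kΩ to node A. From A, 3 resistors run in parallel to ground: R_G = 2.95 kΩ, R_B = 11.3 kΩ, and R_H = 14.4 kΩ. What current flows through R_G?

Parallel bank: R_p = 1/(1/2.95 + 1/11.3 + 1/14.4) = 2.012 kΩ.
Node voltage V_A = V_s · R_p/(R_s + R_p) = 8.58 × 0.4800 = 4.118 V.
I(R_G) = V_A / R_G = 4.118/2.95 = 1.396 mA.

I ≈ 1.40 mA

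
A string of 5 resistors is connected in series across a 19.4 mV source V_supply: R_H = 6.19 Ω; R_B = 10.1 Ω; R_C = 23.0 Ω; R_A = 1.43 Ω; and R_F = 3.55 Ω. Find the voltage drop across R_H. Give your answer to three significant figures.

V ≈ 2.71 mV

ΣR = 6.19 + 10.1 + 23.0 + 1.43 + 3.55 = 44.27 Ω.
Voltage divider: V = V_supply · (6.190 / 44.27) = 19.4 × 0.1398 = 2.713 mV.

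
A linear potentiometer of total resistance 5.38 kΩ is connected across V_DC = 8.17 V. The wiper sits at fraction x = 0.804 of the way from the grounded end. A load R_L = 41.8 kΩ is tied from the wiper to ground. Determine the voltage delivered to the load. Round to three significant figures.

The pot divides into 1.054 kΩ above the wiper and 4.326 kΩ below.
R_L loads the lower segment: effective lower R = 3.920 kΩ.
V_out = 8.17 × 3.920/(1.054 + 3.920) = 6.438 V.

V_out ≈ 6.44 V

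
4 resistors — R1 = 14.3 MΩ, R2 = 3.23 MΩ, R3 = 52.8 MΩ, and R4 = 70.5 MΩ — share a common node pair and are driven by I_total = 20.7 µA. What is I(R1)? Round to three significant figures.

I ≈ 3.51 µA

Conductances: ΣG = 1/14.3 + 1/3.23 + 1/52.8 + 1/70.5 = 0.4127 (1/MΩ).
By the current-divider rule, I = I_total · G_k/ΣG = 20.7 × 0.1695 = 3.508 µA.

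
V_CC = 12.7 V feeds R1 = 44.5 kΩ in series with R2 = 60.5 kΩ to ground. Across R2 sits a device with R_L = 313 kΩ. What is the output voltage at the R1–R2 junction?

First combine the lower leg with the load: R2 ‖ R_L = 50.70 kΩ.
Now apply the divider: V_out = 12.7 × 0.5326 = 6.764 V.

V_out ≈ 6.76 V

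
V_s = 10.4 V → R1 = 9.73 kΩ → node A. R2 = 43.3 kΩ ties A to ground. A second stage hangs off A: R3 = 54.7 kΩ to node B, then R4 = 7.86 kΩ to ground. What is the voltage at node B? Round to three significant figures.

Looking into the second stage from A: R3 + R4 = 62.56 kΩ appears in parallel with R2.
Effective lower resistance at A: R2 ‖ 62.56 = 25.59 kΩ.
So V_A = 10.4 × 0.7245 = 7.535 V.
Stage 2 is unloaded, so V_B = V_A · R4/(R3+R4) = 7.535 × 7.86/62.56 = 0.9467 V.

V_B ≈ 0.947 V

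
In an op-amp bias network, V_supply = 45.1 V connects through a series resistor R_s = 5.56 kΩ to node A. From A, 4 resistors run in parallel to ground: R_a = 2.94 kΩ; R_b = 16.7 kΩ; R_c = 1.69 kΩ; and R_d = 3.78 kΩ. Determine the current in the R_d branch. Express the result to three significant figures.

I ≈ 1.49 mA

Equivalent of the parallel group: R_p = 0.7960 kΩ.
V_A = 45.1 × 0.7960/6.356 = 5.648 V.
I(R_d) = V_A / R_d = 5.648/3.78 = 1.494 mA.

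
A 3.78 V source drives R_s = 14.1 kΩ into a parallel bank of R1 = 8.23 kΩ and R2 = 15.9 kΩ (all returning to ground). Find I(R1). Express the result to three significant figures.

I ≈ 0.128 mA

Combine the parallel branches: R_p = (1/8.23 + 1/15.9)⁻¹ = 5.423 kΩ.
V_A = 3.78 × 5.423/19.52 = 1.050 V.
Branch current I = V_A/R1 = 1.050/8.23 = 0.1276 mA.
(Equivalently: I_total = 0.1936 mA, then current-divider fraction G_k/ΣG = 0.6589.)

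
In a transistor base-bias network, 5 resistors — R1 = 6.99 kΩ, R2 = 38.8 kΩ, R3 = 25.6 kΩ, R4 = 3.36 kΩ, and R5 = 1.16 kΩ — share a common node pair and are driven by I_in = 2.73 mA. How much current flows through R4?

I ≈ 0.594 mA

Conductances: ΣG = 1/6.99 + 1/38.8 + 1/25.6 + 1/3.36 + 1/1.16 = 1.368 (1/kΩ).
By the current-divider rule, I = I_in · G_k/ΣG = 2.73 × 0.2176 = 0.5941 mA.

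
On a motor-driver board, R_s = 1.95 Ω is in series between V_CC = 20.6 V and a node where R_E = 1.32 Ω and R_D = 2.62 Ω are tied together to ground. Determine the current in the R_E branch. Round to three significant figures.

I ≈ 4.84 A

Combine the parallel branches: R_p = (1/1.32 + 1/2.62)⁻¹ = 0.8778 Ω.
V_A by voltage divider: V_A = 20.6 × 0.8778/(1.95 + 0.8778) = 6.394 V.
Branch current I = V_A/R_E = 6.394/1.32 = 4.844 A.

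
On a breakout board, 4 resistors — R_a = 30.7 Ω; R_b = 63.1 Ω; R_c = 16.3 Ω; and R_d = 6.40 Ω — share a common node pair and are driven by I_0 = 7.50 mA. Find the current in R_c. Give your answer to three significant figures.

ΣG = 1/30.7 + 1/63.1 + 1/16.3 + 1/6.40 = 0.2660.
By the current-divider rule, I = I_0 · G_k/ΣG = 7.50 × 0.2306 = 1.730 mA.

I ≈ 1.73 mA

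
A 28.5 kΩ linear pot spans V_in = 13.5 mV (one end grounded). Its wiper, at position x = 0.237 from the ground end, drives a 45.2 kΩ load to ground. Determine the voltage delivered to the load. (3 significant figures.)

V_out ≈ 2.87 mV

Split the track: R_lower = x·R_p = 6.754 kΩ, R_upper = (1−x)·R_p = 21.75 kΩ.
Lower segment in parallel with the load: 6.754 ‖ 45.2 = 5.876 kΩ.
Then V_out = V_in · 5.876/(21.75 + 5.876) = 2.872 mV.
(Unloaded: V_out = x·V_in = 3.20 mV.)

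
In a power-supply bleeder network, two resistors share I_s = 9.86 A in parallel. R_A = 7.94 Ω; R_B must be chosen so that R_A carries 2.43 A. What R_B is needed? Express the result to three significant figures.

R_B ≈ 2.60 Ω

Two-branch current divider: I_A = I_s · R_B/(R_A + R_B).
With f = 0.2465, R_B = R_A · f/(1−f) = 7.94 × 0.3271 = 2.597 Ω.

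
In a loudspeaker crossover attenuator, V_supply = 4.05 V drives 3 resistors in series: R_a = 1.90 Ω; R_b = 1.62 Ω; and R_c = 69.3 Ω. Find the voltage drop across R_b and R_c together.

Series total: ΣR = 1.90 + 1.62 + 69.3 = 72.82 Ω.
R_{R_b..R_c} = 1.62 + 69.3 = 70.92 Ω.
Voltage divider: V = V_supply · (70.92 / 72.82) = 4.05 × 0.9739 = 3.944 V.

V ≈ 3.94 V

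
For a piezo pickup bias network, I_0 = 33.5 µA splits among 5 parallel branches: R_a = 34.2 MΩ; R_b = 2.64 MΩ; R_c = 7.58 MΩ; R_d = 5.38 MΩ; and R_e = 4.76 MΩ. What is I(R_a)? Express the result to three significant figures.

I ≈ 1.05 µA

ΣG = 1/34.2 + 1/2.64 + 1/7.58 + 1/5.38 + 1/4.76 = 0.9359.
By the current-divider rule, I = I_0 · G_k/ΣG = 33.5 × 0.03124 = 1.047 µA.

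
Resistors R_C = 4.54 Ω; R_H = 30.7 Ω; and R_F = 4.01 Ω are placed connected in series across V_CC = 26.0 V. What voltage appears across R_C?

ΣR = 4.54 + 30.7 + 4.01 = 39.25 Ω.
V = V_CC · R/ΣR = 26.0 × 0.1157 = 3.007 V.

V ≈ 3.01 V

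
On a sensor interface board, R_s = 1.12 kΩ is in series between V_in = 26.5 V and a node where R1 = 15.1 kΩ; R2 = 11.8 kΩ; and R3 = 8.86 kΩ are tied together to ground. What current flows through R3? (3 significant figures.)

I ≈ 2.31 mA

Equivalent of the parallel group: R_p = 3.790 kΩ.
V_A = 26.5 × 3.790/4.910 = 20.46 V.
Branch current I = V_A/R3 = 20.46/8.86 = 2.309 mA.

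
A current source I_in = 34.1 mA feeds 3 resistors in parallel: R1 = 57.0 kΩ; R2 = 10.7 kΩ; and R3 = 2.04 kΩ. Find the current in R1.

ΣG = 1/57.0 + 1/10.7 + 1/2.04 = 0.6012.
R1 takes the fraction G_k/ΣG = 0.01754/0.6012 = 0.02918, so I = 34.1 × 0.02918 = 0.9951 mA.

I ≈ 0.995 mA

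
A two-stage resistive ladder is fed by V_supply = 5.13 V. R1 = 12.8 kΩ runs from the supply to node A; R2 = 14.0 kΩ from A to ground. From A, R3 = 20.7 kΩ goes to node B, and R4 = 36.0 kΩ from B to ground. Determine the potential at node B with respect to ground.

V_B ≈ 1.52 V

Node A sees R2 in parallel with the series input of stage 2, R3 + R4 = 56.70 kΩ.
Effective lower resistance at A: R2 ‖ 56.70 = 11.23 kΩ.
First divider: V_A = V_supply · 11.23/(12.8 + 11.23) = 2.397 V.
Then the unloaded second divider: V_B = V_A × R4/(R3+R4) = 2.397 × 0.6349 = 1.522 V.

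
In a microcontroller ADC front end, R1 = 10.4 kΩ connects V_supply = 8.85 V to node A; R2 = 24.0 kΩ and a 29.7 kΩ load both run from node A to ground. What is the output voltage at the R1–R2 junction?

V_out ≈ 4.96 V

R2 ‖ R_L = (24.0 × 29.7)/(24.0 + 29.7) = 13.27 kΩ.
Voltage divider with the loaded lower leg: V_out = 8.85 × 13.27/(10.4 + 13.27) = 8.85 × 0.5607 = 4.962 V.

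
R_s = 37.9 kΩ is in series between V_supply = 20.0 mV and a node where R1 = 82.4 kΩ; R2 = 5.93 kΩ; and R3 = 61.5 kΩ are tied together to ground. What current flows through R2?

Parallel bank: R_p = 1/(1/82.4 + 1/5.93 + 1/61.5) = 5.075 kΩ.
V_A by voltage divider: V_A = 20.0 × 5.075/(37.9 + 5.075) = 2.362 mV.
I(R2) = V_A / R2 = 2.362/5.93 = 0.3983 µA.

I ≈ 0.398 µA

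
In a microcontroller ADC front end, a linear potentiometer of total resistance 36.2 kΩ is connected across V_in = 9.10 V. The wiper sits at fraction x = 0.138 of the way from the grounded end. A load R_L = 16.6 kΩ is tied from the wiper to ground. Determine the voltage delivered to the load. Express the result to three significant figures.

Lower segment x·R_p = 4.996 kΩ; upper segment (1−x)·R_p = 31.20 kΩ.
(x·R_p) ‖ R_L = 3.840 kΩ.
V_out = 9.10 × 3.840/(31.20 + 3.840) = 0.9971 V.

V_out ≈ 0.997 V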